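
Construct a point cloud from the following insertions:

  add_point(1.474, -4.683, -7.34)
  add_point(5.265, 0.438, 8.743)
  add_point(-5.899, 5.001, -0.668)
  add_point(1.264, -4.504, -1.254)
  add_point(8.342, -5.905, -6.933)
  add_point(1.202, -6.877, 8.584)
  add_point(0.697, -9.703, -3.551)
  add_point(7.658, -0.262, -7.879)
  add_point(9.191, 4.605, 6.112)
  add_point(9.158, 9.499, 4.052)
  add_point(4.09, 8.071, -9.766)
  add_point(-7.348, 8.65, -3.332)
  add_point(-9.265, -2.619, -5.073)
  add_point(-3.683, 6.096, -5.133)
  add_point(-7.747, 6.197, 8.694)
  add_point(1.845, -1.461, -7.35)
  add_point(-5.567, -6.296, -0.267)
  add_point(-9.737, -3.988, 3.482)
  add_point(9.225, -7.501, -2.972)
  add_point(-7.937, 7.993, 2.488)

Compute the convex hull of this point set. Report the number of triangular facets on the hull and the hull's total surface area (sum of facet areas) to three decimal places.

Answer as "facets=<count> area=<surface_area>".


Extreme-point indices: [0, 1, 4, 5, 6, 7, 8, 9, 10, 11, 12, 14, 16, 17, 18, 19] — 16 of 20 on the boundary.

Area of each hull facet:
  f1: (p12, p19, p17) → 51.1412
  f2: (p11, p10, p9) → 95.8163
  f3: (p11, p19, p9) → 50.7097
  f4: (p11, p12, p10) → 75.9159
  f5: (p11, p12, p19) → 34.0226
  f6: (p8, p9, p18) → 34.6984
  f7: (p16, p12, p17) → 21.2993
  f8: (p4, p9, p18) → 40.1050
  f9: (p1, p5, p18) → 57.4525
  f10: (p1, p8, p18) → 45.8164
  f11: (p1, p8, p9) → 10.7205
  f12: (p0, p12, p10) → 73.8634
  f13: (p0, p4, p10) → 46.2662
  f14: (p7, p10, p9) → 66.5306
  f15: (p7, p4, p9) → 39.1670
  f16: (p7, p4, p10) → 7.4220
  f17: (p14, p1, p5) → 59.3016
  f18: (p14, p19, p17) → 36.8294
  f19: (p14, p5, p17) → 71.4404
  f20: (p14, p19, p9) → 55.4538
  f21: (p14, p1, p9) → 77.6938
  f22: (p6, p0, p4) → 22.1105
  f23: (p6, p4, p18) → 18.9854
  f24: (p6, p16, p12) → 25.9962
  f25: (p6, p0, p12) → 35.2344
  f26: (p6, p5, p18) → 54.3298
  f27: (p6, p5, p17) → 71.4837
  f28: (p6, p16, p17) → 5.5423
Σ area = 1285.348

Euler characteristic 16−42+28 = 2 ✓

facets=28 area=1285.348


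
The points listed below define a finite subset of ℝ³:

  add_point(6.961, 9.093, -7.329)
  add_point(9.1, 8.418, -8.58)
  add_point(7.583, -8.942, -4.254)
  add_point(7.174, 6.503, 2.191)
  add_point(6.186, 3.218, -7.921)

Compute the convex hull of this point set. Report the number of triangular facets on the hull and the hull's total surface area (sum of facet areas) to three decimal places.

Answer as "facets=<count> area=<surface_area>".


Points on the hull: [0, 1, 2, 3, 4] (5 of 5).

Triangle areas on the boundary:
  f1: (p2, p1, p4) → 22.8040
  f2: (p3, p2, p4) → 68.2150
  f3: (p3, p2, p1) → 90.7331
  f4: (p0, p1, p4) → 7.4941
  f5: (p0, p3, p4) → 29.0053
  f6: (p0, p3, p1) → 11.7062
Σ area = 229.958

Euler: V−E+F = 5−9+6 = 2.

facets=6 area=229.958


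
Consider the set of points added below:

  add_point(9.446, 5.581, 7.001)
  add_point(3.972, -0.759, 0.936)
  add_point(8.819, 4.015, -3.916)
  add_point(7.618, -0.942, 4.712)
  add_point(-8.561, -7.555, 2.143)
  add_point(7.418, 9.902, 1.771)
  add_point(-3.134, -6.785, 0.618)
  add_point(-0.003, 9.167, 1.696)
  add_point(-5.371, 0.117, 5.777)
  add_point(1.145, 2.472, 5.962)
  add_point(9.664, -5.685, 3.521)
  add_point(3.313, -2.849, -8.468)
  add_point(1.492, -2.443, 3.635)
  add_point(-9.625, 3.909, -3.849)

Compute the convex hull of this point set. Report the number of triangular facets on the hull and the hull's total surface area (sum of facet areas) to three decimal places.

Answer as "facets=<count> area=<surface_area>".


Points on the hull: [0, 2, 4, 5, 6, 7, 8, 10, 11, 13] (10 of 14).

Per-facet area ½‖(b−a)×(c−a)‖:
  f1: (p2, p5, p13) → 75.5071
  f2: (p2, p11, p13) → 75.8152
  f3: (p2, p11, p10) → 59.0457
  f4: (p7, p5, p13) → 25.8292
  f5: (p7, p8, p13) → 57.7963
  f6: (p0, p8, p10) → 88.0026
  f7: (p0, p2, p10) → 58.9313
  f8: (p0, p2, p5) → 29.3912
  f9: (p0, p7, p5) → 25.6807
  f10: (p0, p7, p8) → 64.3883
  f11: (p4, p8, p10) → 73.7485
  f12: (p4, p11, p13) → 94.1359
  f13: (p4, p8, p13) → 49.7813
  f14: (p6, p11, p10) → 71.6879
  f15: (p6, p4, p10) → 17.8499
  f16: (p6, p4, p11) → 21.3796
Σ area = 888.971

Euler: V−E+F = 10−24+16 = 2.

facets=16 area=888.971


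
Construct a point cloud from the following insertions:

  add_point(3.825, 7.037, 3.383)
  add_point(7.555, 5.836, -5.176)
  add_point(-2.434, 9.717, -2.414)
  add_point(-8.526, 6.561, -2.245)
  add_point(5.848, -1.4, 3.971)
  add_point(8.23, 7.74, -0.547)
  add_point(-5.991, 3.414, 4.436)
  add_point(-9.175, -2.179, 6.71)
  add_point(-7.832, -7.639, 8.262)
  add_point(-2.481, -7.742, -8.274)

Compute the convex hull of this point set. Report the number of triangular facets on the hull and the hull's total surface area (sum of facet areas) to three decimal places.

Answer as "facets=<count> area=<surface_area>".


facets=16 area=836.584

10 of the 10 inputs are extreme points: [0, 1, 2, 3, 4, 5, 6, 7, 8, 9].

Facet areas (half cross-product norm):
  f1: (p0, p2, p5) → 26.5410
  f2: (p0, p4, p5) → 25.8469
  f3: (p3, p9, p7) → 98.8189
  f4: (p3, p2, p9) → 57.0435
  f5: (p1, p2, p5) → 27.1276
  f6: (p1, p2, p9) → 92.9638
  f7: (p1, p4, p5) → 26.4233
  f8: (p1, p4, p9) → 91.3326
  f9: (p8, p9, p7) → 49.8927
  f10: (p8, p4, p9) → 115.3871
  f11: (p8, p0, p7) → 43.5048
  f12: (p8, p0, p4) → 66.5815
  f13: (p6, p0, p7) → 23.6954
  f14: (p6, p0, p2) → 41.1138
  f15: (p6, p3, p7) → 23.6074
  f16: (p6, p3, p2) → 26.7037
Σ area = 836.584

Euler: V−E+F = 10−24+16 = 2.


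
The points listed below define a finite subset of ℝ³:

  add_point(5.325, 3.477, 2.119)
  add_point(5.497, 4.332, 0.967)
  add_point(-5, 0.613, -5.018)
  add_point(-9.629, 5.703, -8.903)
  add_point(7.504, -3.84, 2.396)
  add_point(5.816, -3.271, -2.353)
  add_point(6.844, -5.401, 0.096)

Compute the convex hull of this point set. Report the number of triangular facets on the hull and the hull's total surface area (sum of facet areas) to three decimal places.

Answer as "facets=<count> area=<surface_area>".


facets=10 area=264.969

7 of the 7 inputs are extreme points: [0, 1, 2, 3, 4, 5, 6].

Per-facet area ½‖(b−a)×(c−a)‖:
  f1: (p5, p6, p4) → 4.6286
  f2: (p2, p6, p4) → 19.6840
  f3: (p2, p0, p3) → 40.7220
  f4: (p2, p0, p4) → 49.1453
  f5: (p2, p5, p3) → 23.7590
  f6: (p2, p5, p6) → 15.3414
  f7: (p1, p0, p3) → 12.1052
  f8: (p1, p5, p3) → 74.6800
  f9: (p1, p0, p4) → 4.5662
  f10: (p1, p5, p4) → 20.3374
Σ area = 264.969

Check V−E+F: 7 − 15 + 10 = 2.


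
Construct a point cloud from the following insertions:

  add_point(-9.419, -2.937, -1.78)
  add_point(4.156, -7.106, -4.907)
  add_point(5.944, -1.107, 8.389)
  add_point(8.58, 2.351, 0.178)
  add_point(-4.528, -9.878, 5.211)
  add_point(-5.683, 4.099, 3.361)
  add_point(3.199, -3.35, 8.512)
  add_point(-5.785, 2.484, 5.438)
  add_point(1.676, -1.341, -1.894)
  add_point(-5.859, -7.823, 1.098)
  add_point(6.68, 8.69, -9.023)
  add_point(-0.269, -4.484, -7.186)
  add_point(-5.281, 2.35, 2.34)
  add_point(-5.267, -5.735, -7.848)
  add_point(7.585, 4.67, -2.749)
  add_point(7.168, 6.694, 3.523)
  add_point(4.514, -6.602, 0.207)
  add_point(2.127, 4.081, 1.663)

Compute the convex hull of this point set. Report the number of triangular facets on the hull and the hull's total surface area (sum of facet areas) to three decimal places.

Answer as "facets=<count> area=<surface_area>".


facets=24 area=918.114

14 of the 18 inputs are extreme points: [0, 1, 2, 3, 4, 5, 6, 7, 9, 10, 11, 13, 15, 16].

Facet areas (half cross-product norm):
  f1: (p10, p1, p3) → 65.7663
  f2: (p10, p5, p0) → 85.4412
  f3: (p13, p1, p4) → 63.4253
  f4: (p13, p10, p0) → 73.3631
  f5: (p16, p6, p4) → 43.9351
  f6: (p16, p1, p4) → 25.9330
  f7: (p16, p1, p3) → 25.1585
  f8: (p15, p10, p3) → 32.0774
  f9: (p15, p10, p5) → 83.3289
  f10: (p9, p4, p0) → 8.9258
  f11: (p9, p13, p0) → 25.7570
  f12: (p9, p13, p4) → 8.9110
  f13: (p11, p10, p1) → 42.0247
  f14: (p11, p13, p1) → 10.4892
  f15: (p11, p13, p10) → 29.9062
  f16: (p7, p15, p5) → 17.0667
  f17: (p7, p6, p4) → 55.5441
  f18: (p7, p4, p0) → 51.2798
  f19: (p7, p5, p0) → 12.4705
  f20: (p2, p7, p6) → 18.9550
  f21: (p2, p7, p15) → 56.8089
  f22: (p2, p15, p3) → 25.0241
  f23: (p2, p16, p3) → 40.5893
  f24: (p2, p16, p6) → 15.9333
Σ area = 918.114

Euler: V−E+F = 14−36+24 = 2.


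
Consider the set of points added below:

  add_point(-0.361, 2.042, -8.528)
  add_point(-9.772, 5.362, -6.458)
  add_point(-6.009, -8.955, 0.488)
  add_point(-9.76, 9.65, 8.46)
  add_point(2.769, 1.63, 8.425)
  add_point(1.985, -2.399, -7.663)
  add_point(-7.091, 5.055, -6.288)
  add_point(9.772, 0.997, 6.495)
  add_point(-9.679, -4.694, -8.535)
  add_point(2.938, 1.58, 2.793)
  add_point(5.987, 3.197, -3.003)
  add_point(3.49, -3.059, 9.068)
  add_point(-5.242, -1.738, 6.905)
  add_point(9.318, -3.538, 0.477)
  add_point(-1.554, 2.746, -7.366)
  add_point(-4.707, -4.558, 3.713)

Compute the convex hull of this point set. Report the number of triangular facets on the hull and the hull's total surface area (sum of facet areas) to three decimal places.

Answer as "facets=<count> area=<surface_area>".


Points on the hull: [0, 1, 2, 3, 4, 5, 6, 7, 8, 10, 11, 12, 13] (13 of 16).

Triangle areas on the boundary:
  f1: (p10, p3, p7) → 105.8524
  f2: (p8, p5, p2) → 59.9745
  f3: (p8, p3, p1) → 70.5586
  f4: (p8, p3, p2) → 108.9231
  f5: (p13, p5, p2) → 72.1083
  f6: (p13, p11, p7) → 29.7094
  f7: (p13, p11, p2) → 72.4596
  f8: (p13, p10, p7) → 30.9922
  f9: (p13, p10, p5) → 34.1614
  f10: (p4, p3, p7) → 28.0101
  f11: (p4, p11, p7) → 17.1222
  f12: (p4, p11, p3) → 26.9213
  f13: (p12, p3, p2) → 40.1440
  f14: (p12, p11, p2) → 43.6945
  f15: (p12, p11, p3) → 49.9860
  f16: (p0, p10, p5) → 20.3884
  f17: (p0, p8, p1) → 48.6471
  f18: (p0, p8, p5) → 29.0216
  f19: (p6, p3, p1) → 20.9755
  f20: (p6, p10, p3) → 106.6598
  f21: (p6, p0, p1) → 4.7089
  f22: (p6, p0, p10) → 29.8476
Σ area = 1050.867

Euler: V−E+F = 13−33+22 = 2.

facets=22 area=1050.867


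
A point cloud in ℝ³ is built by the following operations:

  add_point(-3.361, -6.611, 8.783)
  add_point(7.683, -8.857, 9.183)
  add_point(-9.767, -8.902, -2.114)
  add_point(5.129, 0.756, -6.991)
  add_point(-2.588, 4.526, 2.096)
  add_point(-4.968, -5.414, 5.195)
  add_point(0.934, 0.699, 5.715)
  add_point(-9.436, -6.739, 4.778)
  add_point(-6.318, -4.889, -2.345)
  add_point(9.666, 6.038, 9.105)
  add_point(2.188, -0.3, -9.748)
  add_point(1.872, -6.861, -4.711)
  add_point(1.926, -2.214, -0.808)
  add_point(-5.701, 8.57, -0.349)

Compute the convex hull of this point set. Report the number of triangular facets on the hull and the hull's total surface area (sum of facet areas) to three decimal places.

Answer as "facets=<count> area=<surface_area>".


facets=14 area=1044.497

Extreme-point indices: [0, 1, 2, 3, 7, 9, 10, 11, 13] — 9 of 14 on the boundary.

Area of each hull facet:
  f1: (p10, p13, p2) → 117.2942
  f2: (p0, p13, p9) → 141.5650
  f3: (p7, p13, p2) → 59.9111
  f4: (p7, p0, p13) → 60.2630
  f5: (p1, p0, p9) → 84.5306
  f6: (p1, p7, p2) → 62.4177
  f7: (p1, p7, p0) → 22.6712
  f8: (p3, p1, p9) → 124.4791
  f9: (p3, p13, p9) → 121.0492
  f10: (p3, p10, p13) → 30.9648
  f11: (p11, p10, p2) → 47.7504
  f12: (p11, p1, p2) → 90.8679
  f13: (p11, p3, p10) → 16.9817
  f14: (p11, p3, p1) → 63.7514
Σ area = 1044.497

Euler: V−E+F = 9−21+14 = 2.


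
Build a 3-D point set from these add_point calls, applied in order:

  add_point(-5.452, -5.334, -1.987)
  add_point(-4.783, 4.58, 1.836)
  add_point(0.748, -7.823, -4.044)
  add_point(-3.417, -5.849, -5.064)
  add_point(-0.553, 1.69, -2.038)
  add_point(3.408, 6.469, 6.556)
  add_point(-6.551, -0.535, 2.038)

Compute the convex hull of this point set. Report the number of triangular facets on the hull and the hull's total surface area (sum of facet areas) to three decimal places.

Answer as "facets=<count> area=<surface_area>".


facets=10 area=278.131

Hull vertices (7/7): indices [0, 1, 2, 3, 4, 5, 6].

Triangle areas on the boundary:
  f1: (p2, p5, p6) → 77.6968
  f2: (p1, p5, p6) → 23.3885
  f3: (p0, p2, p6) → 17.6426
  f4: (p0, p3, p2) → 8.1977
  f5: (p0, p1, p6) → 13.3344
  f6: (p0, p1, p3) → 18.2495
  f7: (p4, p1, p5) → 30.4759
  f8: (p4, p1, p3) → 25.5098
  f9: (p4, p2, p5) → 43.3045
  f10: (p4, p3, p2) → 20.3309
Σ area = 278.131

Euler: V−E+F = 7−15+10 = 2.


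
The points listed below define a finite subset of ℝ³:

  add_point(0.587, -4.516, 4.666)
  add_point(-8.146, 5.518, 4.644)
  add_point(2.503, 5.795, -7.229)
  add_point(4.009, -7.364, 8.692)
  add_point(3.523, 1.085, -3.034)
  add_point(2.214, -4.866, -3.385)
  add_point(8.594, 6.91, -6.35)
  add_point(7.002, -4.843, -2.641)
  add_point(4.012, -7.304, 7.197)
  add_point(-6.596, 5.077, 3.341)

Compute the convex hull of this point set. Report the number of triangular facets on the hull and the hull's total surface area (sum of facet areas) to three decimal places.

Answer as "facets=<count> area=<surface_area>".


facets=12 area=557.751

Extreme-point indices: [0, 1, 2, 3, 5, 6, 7, 8] — 8 of 10 on the boundary.

Facet areas (half cross-product norm):
  f1: (p3, p6, p1) → 168.1812
  f2: (p2, p6, p1) → 41.7042
  f3: (p5, p2, p1) → 86.6469
  f4: (p0, p3, p1) → 27.1445
  f5: (p0, p5, p1) → 53.9717
  f6: (p7, p3, p6) → 63.9477
  f7: (p7, p2, p6) → 37.6119
  f8: (p7, p5, p2) → 27.4587
  f9: (p8, p7, p3) → 2.7060
  f10: (p8, p7, p5) → 25.3713
  f11: (p8, p0, p3) → 3.2585
  f12: (p8, p0, p5) → 19.7481
Σ area = 557.751

Euler: V−E+F = 8−18+12 = 2.


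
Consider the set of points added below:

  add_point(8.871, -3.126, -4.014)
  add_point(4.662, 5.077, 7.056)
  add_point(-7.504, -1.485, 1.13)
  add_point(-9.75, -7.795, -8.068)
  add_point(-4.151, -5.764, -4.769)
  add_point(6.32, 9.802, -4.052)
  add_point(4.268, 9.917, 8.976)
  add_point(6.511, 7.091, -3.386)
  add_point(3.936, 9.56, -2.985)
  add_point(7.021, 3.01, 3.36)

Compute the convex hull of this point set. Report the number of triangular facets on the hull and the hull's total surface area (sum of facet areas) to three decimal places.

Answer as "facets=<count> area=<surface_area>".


Hull vertices (9/10): indices [0, 1, 2, 3, 4, 5, 6, 8, 9].

Per-facet area ½‖(b−a)×(c−a)‖:
  f1: (p5, p0, p3) → 129.1188
  f2: (p2, p1, p6) → 34.2682
  f3: (p9, p1, p0) → 8.3697
  f4: (p9, p1, p6) → 8.8831
  f5: (p9, p5, p0) → 48.8808
  f6: (p9, p5, p6) → 46.8132
  f7: (p4, p1, p0) → 95.0549
  f8: (p4, p2, p1) → 59.2887
  f9: (p4, p0, p3) → 20.5424
  f10: (p4, p2, p3) → 26.9034
  f11: (p8, p5, p6) → 14.5324
  f12: (p8, p2, p6) → 96.1023
  f13: (p8, p5, p3) → 25.2622
  f14: (p8, p2, p3) → 88.9080
Σ area = 702.928

Euler: V−E+F = 9−21+14 = 2.

facets=14 area=702.928


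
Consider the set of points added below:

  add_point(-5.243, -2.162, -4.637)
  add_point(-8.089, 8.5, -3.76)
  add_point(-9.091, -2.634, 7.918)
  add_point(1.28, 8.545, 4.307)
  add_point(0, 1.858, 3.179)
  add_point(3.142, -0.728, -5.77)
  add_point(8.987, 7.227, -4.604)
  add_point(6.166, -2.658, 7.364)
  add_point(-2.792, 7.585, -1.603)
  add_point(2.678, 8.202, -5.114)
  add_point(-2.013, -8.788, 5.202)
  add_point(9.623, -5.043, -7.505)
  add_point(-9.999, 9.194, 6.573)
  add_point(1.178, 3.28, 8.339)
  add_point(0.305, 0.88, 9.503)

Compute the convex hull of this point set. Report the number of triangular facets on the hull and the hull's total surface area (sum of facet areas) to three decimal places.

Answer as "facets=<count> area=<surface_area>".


Extreme-point indices: [0, 1, 2, 3, 6, 7, 9, 10, 11, 12, 13, 14] — 12 of 15 on the boundary.

Triangle areas on the boundary:
  f1: (p0, p10, p11) → 92.7195
  f2: (p7, p6, p11) → 90.1135
  f3: (p7, p10, p11) → 80.1785
  f4: (p7, p14, p10) → 35.8725
  f5: (p7, p3, p6) → 73.6093
  f6: (p2, p0, p10) → 57.1143
  f7: (p2, p14, p12) → 58.6238
  f8: (p2, p14, p10) → 45.2444
  f9: (p1, p0, p11) → 76.4875
  f10: (p1, p2, p12) → 62.8323
  f11: (p1, p2, p0) → 72.2359
  f12: (p13, p7, p14) → 10.0554
  f13: (p13, p7, p3) → 22.1795
  f14: (p13, p14, p12) → 17.6208
  f15: (p13, p3, p12) → 38.0563
  f16: (p9, p3, p12) → 51.6361
  f17: (p9, p1, p12) → 54.4547
  f18: (p9, p3, p6) → 30.4397
  f19: (p9, p6, p11) → 39.7694
  f20: (p9, p1, p11) → 71.2651
Σ area = 1080.508

Euler: V−E+F = 12−30+20 = 2.

facets=20 area=1080.508


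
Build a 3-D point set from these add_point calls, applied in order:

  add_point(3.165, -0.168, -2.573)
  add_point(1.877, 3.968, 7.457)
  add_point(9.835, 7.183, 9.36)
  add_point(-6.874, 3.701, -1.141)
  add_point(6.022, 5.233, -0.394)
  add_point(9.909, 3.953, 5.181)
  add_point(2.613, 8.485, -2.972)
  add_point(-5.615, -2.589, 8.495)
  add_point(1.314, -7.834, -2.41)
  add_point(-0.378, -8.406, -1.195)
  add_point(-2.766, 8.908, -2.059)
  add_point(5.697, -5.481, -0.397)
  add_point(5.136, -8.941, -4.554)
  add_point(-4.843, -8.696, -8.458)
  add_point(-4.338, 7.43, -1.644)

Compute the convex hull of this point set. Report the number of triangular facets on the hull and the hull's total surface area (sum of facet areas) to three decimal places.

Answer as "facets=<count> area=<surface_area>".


Points on the hull: [1, 2, 3, 4, 5, 6, 7, 9, 10, 11, 12, 13, 14] (13 of 15).

Facet areas (half cross-product norm):
  f1: (p13, p7, p3) → 83.9949
  f2: (p6, p13, p12) → 94.0251
  f3: (p6, p13, p10) → 51.5540
  f4: (p11, p12, p5) → 13.1303
  f5: (p14, p7, p3) → 23.0682
  f6: (p14, p13, p3) → 27.1710
  f7: (p14, p13, p10) → 15.8558
  f8: (p1, p14, p10) → 12.6833
  f9: (p1, p14, p7) → 57.3653
  f10: (p9, p13, p12) → 27.6336
  f11: (p9, p13, p7) → 47.2262
  f12: (p9, p11, p12) → 16.4256
  f13: (p9, p11, p7) → 42.1385
  f14: (p4, p12, p5) → 50.9946
  f15: (p4, p6, p5) → 9.6068
  f16: (p4, p6, p12) → 36.2971
  f17: (p2, p11, p5) → 15.7114
  f18: (p2, p11, p7) → 114.9714
  f19: (p2, p1, p7) → 19.6623
  f20: (p2, p1, p10) → 47.4767
  f21: (p2, p6, p5) → 29.8167
  f22: (p2, p6, p10) → 36.6573
Σ area = 873.466

Check V−E+F: 13 − 33 + 22 = 2.

facets=22 area=873.466


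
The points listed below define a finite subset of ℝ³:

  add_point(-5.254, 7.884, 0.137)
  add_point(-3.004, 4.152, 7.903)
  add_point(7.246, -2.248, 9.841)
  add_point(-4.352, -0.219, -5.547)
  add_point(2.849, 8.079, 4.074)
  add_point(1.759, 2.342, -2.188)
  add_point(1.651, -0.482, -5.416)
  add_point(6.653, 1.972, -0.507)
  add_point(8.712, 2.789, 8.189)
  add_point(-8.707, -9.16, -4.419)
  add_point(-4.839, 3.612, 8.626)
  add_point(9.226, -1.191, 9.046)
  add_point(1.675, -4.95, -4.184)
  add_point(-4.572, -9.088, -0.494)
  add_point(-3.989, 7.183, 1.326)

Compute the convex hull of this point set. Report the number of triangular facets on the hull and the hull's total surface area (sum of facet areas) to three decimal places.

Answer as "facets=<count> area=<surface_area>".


Points on the hull: [0, 2, 3, 4, 6, 7, 8, 9, 10, 11, 12, 13] (12 of 15).

Facet areas (half cross-product norm):
  f1: (p0, p10, p4) → 38.9058
  f2: (p0, p3, p9) → 38.8530
  f3: (p0, p10, p9) → 83.9247
  f4: (p6, p3, p9) → 27.6573
  f5: (p6, p12, p9) → 24.3078
  f6: (p6, p0, p4) → 52.4514
  f7: (p6, p0, p3) → 29.6728
  f8: (p13, p12, p11) → 65.1559
  f9: (p13, p2, p11) → 17.0320
  f10: (p13, p12, p9) → 23.0886
  f11: (p13, p10, p9) → 40.8712
  f12: (p13, p2, p10) → 100.0509
  f13: (p7, p6, p4) → 30.2954
  f14: (p7, p12, p11) → 46.4305
  f15: (p7, p6, p12) → 17.0403
  f16: (p8, p7, p11) → 18.2232
  f17: (p8, p7, p4) → 33.5036
  f18: (p8, p10, p4) → 44.4534
  f19: (p8, p2, p11) → 4.4859
  f20: (p8, p2, p10) → 36.4371
Σ area = 772.841

Check V−E+F: 12 − 30 + 20 = 2.

facets=20 area=772.841


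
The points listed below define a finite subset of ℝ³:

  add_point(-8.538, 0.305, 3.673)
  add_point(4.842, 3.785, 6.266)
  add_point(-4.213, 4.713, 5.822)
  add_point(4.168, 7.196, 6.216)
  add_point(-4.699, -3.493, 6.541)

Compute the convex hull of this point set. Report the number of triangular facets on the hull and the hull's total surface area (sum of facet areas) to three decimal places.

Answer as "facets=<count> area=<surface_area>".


facets=6 area=148.934

Points on the hull: [0, 1, 2, 3, 4] (5 of 5).

Facet areas (half cross-product norm):
  f1: (p4, p1, p0) → 36.4675
  f2: (p3, p1, p0) → 24.4184
  f3: (p3, p4, p1) → 18.7300
  f4: (p2, p4, p0) → 19.7623
  f5: (p2, p3, p0) → 15.5366
  f6: (p2, p3, p4) → 34.0193
Σ area = 148.934

Check V−E+F: 5 − 9 + 6 = 2.


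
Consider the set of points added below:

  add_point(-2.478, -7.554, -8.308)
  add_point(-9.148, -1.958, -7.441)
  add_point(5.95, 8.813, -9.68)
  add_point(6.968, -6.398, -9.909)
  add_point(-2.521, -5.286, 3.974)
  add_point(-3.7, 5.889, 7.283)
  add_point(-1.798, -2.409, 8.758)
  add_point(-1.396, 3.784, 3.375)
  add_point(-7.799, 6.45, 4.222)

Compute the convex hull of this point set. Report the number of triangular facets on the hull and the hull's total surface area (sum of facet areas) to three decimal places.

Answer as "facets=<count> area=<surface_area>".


facets=12 area=852.241

Extreme-point indices: [0, 1, 2, 3, 4, 5, 6, 8] — 8 of 9 on the boundary.

Per-facet area ½‖(b−a)×(c−a)‖:
  f1: (p2, p3, p1) → 121.6898
  f2: (p6, p2, p3) → 155.8108
  f3: (p8, p2, p1) → 128.0448
  f4: (p8, p6, p1) → 83.6442
  f5: (p0, p3, p1) → 30.7172
  f6: (p5, p6, p2) → 83.8350
  f7: (p5, p8, p2) → 50.2939
  f8: (p5, p8, p6) → 20.5508
  f9: (p4, p6, p3) → 35.5713
  f10: (p4, p0, p3) → 59.6294
  f11: (p4, p6, p1) → 29.1063
  f12: (p4, p0, p1) → 53.3478
Σ area = 852.241

Euler: V−E+F = 8−18+12 = 2.


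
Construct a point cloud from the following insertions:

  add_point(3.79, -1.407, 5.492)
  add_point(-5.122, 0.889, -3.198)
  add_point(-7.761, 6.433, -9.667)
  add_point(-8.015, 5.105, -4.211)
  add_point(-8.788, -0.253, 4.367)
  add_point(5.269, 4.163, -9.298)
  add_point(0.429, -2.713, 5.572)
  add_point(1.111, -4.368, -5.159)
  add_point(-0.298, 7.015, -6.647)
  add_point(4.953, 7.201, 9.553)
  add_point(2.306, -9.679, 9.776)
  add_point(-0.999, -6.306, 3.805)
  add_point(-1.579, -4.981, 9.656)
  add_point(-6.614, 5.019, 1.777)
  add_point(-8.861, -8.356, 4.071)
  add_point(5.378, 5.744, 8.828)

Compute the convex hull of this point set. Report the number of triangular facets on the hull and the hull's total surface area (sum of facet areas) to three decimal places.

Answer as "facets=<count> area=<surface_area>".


12 of the 16 inputs are extreme points: [2, 3, 4, 5, 7, 8, 9, 10, 12, 13, 14, 15].

Triangle areas on the boundary:
  f1: (p7, p2, p14) → 103.9722
  f2: (p7, p10, p14) → 85.1928
  f3: (p4, p2, p14) → 57.9845
  f4: (p5, p7, p2) → 66.4440
  f5: (p5, p10, p15) → 143.2783
  f6: (p5, p7, p10) → 64.5215
  f7: (p12, p10, p14) → 29.0815
  f8: (p12, p4, p14) → 36.7912
  f9: (p8, p5, p2) → 22.3090
  f10: (p9, p13, p2) → 64.9808
  f11: (p9, p8, p2) → 52.7147
  f12: (p9, p13, p4) → 43.4015
  f13: (p9, p5, p15) → 13.2240
  f14: (p9, p8, p5) → 57.4102
  f15: (p9, p12, p4) → 69.6862
  f16: (p9, p10, p15) → 8.4088
  f17: (p9, p12, p10) → 39.0148
  f18: (p3, p4, p2) → 8.9804
  f19: (p3, p13, p2) → 5.9902
  f20: (p3, p13, p4) → 18.1454
Σ area = 991.532

Euler characteristic 12−30+20 = 2 ✓

facets=20 area=991.532


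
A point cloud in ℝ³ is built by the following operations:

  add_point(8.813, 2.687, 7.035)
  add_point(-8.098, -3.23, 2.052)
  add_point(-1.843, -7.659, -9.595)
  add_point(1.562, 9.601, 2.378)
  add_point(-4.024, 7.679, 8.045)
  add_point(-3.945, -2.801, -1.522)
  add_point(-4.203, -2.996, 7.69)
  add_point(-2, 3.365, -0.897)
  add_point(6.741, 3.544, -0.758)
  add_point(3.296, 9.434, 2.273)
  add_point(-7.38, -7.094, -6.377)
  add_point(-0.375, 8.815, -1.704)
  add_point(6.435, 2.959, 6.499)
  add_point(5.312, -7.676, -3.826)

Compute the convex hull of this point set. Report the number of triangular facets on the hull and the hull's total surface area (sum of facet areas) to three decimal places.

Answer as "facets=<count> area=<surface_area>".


facets=18 area=833.078

Points on the hull: [0, 1, 2, 3, 4, 6, 8, 9, 10, 11, 13] (11 of 14).

Triangle areas on the boundary:
  f1: (p9, p4, p0) → 47.1009
  f2: (p6, p4, p1) → 36.5301
  f3: (p6, p4, p0) → 69.1518
  f4: (p11, p4, p1) → 66.7749
  f5: (p8, p9, p0) → 29.7283
  f6: (p8, p11, p2) → 73.9680
  f7: (p8, p11, p9) → 20.2794
  f8: (p13, p6, p0) → 98.1762
  f9: (p13, p8, p0) → 46.7273
  f10: (p13, p8, p2) → 52.0409
  f11: (p10, p11, p1) → 68.6307
  f12: (p10, p11, p2) → 57.3894
  f13: (p10, p6, p1) → 22.2722
  f14: (p10, p13, p2) → 27.6045
  f15: (p10, p13, p6) → 89.8557
  f16: (p3, p9, p4) → 5.1208
  f17: (p3, p11, p4) → 17.9775
  f18: (p3, p11, p9) → 3.7491
Σ area = 833.078

Euler: V−E+F = 11−27+18 = 2.


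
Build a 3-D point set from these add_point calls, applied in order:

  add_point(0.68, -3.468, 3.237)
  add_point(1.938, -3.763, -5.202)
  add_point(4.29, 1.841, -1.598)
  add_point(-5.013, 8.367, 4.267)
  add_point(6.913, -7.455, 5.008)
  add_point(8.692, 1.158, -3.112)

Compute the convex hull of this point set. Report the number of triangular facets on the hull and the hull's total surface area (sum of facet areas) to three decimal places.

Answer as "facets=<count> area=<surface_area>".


Extreme-point indices: [0, 1, 3, 4, 5] — 5 of 6 on the boundary.

Area of each hull facet:
  f1: (p4, p5, p3) → 102.0629
  f2: (p1, p5, p3) → 70.8824
  f3: (p1, p4, p5) → 48.0385
  f4: (p0, p4, p3) → 29.6174
  f5: (p0, p1, p3) → 55.3948
  f6: (p0, p1, p4) → 32.3409
Σ area = 338.337

Check V−E+F: 5 − 9 + 6 = 2.

facets=6 area=338.337


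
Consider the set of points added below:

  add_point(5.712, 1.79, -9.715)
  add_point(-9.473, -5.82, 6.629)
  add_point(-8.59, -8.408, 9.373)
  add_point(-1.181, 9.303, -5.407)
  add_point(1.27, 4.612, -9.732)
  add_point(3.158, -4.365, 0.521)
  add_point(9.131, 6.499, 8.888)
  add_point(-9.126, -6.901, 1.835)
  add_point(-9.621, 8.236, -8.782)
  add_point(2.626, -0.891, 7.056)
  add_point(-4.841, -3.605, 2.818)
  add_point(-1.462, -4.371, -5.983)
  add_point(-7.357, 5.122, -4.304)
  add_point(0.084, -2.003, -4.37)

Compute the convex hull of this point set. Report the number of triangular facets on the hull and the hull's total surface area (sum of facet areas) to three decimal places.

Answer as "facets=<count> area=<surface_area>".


facets=18 area=1014.339

Extreme-point indices: [0, 1, 2, 3, 4, 5, 6, 7, 8, 9, 11] — 11 of 14 on the boundary.

Area of each hull facet:
  f1: (p1, p6, p8) → 223.8603
  f2: (p1, p2, p6) → 43.1925
  f3: (p3, p6, p8) → 47.9126
  f4: (p3, p4, p8) → 31.2734
  f5: (p9, p2, p6) → 29.0620
  f6: (p9, p5, p6) → 32.9880
  f7: (p9, p5, p2) → 50.7637
  f8: (p11, p5, p2) → 60.8298
  f9: (p7, p1, p2) → 8.1121
  f10: (p7, p11, p2) → 31.8549
  f11: (p7, p1, p8) → 42.1968
  f12: (p7, p11, p8) → 85.7098
  f13: (p0, p11, p5) → 40.3071
  f14: (p0, p5, p6) → 91.3253
  f15: (p0, p4, p8) → 7.7646
  f16: (p0, p11, p8) → 76.2248
  f17: (p0, p3, p6) → 97.5876
  f18: (p0, p3, p4) → 13.3734
Σ area = 1014.339

Euler characteristic 11−27+18 = 2 ✓


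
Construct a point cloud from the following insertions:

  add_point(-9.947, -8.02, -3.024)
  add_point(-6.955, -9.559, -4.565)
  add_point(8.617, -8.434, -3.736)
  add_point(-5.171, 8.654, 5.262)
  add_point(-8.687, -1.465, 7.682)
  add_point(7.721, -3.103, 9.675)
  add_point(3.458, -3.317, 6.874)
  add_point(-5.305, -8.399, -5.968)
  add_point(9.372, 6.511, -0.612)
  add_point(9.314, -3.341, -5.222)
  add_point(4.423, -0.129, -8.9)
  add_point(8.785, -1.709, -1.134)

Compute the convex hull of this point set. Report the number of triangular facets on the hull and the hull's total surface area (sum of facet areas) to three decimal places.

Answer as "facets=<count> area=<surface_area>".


Extreme-point indices: [0, 1, 2, 3, 4, 5, 7, 8, 9, 10] — 10 of 12 on the boundary.

Facet areas (half cross-product norm):
  f1: (p5, p3, p8) → 107.5746
  f2: (p10, p3, p0) → 149.2532
  f3: (p10, p3, p8) → 92.6255
  f4: (p4, p3, p0) → 65.5491
  f5: (p4, p5, p3) → 89.3829
  f6: (p9, p5, p8) → 73.3711
  f7: (p9, p2, p5) → 38.5451
  f8: (p9, p10, p8) → 36.8920
  f9: (p9, p10, p2) → 16.0356
  f10: (p7, p10, p0) → 25.7118
  f11: (p7, p10, p2) → 66.2982
  f12: (p1, p7, p0) → 3.6891
  f13: (p1, p7, p2) → 14.2134
  f14: (p1, p2, p5) → 113.0231
  f15: (p1, p4, p0) → 20.3676
  f16: (p1, p4, p5) → 122.4556
Σ area = 1034.988

Check V−E+F: 10 − 24 + 16 = 2.

facets=16 area=1034.988


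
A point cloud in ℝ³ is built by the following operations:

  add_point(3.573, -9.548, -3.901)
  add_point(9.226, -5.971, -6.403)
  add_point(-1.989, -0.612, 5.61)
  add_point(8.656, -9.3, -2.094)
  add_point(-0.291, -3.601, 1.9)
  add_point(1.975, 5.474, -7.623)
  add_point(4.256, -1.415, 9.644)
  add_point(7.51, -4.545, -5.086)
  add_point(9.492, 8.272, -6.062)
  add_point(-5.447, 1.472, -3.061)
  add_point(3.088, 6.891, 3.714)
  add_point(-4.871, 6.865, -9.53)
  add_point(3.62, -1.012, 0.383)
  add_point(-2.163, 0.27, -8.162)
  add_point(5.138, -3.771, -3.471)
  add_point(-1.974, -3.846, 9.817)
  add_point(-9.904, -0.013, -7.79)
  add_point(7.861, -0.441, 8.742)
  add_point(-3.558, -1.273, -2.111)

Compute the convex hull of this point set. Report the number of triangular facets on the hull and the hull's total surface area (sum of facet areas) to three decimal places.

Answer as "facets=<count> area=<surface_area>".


12 of the 19 inputs are extreme points: [0, 1, 2, 3, 6, 8, 10, 11, 13, 15, 16, 17].

Facet areas (half cross-product norm):
  f1: (p15, p0, p16) → 129.0320
  f2: (p1, p0, p16) → 58.3695
  f3: (p1, p17, p8) → 107.4459
  f4: (p10, p17, p8) → 57.6119
  f5: (p3, p15, p0) → 42.8068
  f6: (p3, p1, p0) → 14.6429
  f7: (p3, p1, p17) → 37.3475
  f8: (p11, p1, p8) → 105.0063
  f9: (p11, p10, p16) → 66.6513
  f10: (p11, p10, p8) → 82.0166
  f11: (p2, p15, p16) → 29.2237
  f12: (p2, p10, p16) → 71.8920
  f13: (p2, p10, p15) → 18.5578
  f14: (p6, p3, p15) → 49.2679
  f15: (p6, p3, p17) → 26.8533
  f16: (p6, p10, p15) → 33.6448
  f17: (p6, p10, p17) → 19.1841
  f18: (p13, p1, p16) → 27.2850
  f19: (p13, p11, p16) → 26.5702
  f20: (p13, p11, p1) → 29.6427
Σ area = 1033.052

Check V−E+F: 12 − 30 + 20 = 2.

facets=20 area=1033.052


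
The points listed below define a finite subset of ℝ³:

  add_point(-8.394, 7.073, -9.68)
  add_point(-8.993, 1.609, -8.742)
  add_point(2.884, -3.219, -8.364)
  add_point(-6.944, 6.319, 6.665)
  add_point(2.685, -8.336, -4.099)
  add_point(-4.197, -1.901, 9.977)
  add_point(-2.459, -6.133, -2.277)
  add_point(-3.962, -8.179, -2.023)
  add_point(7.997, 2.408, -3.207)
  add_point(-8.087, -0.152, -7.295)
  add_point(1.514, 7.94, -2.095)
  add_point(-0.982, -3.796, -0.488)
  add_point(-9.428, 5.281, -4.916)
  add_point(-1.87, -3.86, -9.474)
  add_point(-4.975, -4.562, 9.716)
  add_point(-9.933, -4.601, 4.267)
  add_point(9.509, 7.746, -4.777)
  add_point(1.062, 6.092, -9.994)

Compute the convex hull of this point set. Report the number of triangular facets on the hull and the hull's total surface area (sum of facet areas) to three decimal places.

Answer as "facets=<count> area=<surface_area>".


facets=26 area=1023.396

Extreme-point indices: [0, 1, 2, 3, 4, 5, 7, 8, 10, 12, 13, 14, 15, 16, 17] — 15 of 18 on the boundary.

Triangle areas on the boundary:
  f1: (p8, p5, p16) → 43.2382
  f2: (p3, p5, p16) → 93.1782
  f3: (p13, p7, p4) → 27.3288
  f4: (p14, p8, p4) → 97.4073
  f5: (p14, p8, p5) → 24.1773
  f6: (p14, p7, p4) → 39.8976
  f7: (p14, p7, p15) → 34.4750
  f8: (p14, p3, p15) → 40.2104
  f9: (p14, p3, p5) → 8.8229
  f10: (p0, p17, p16) → 28.7054
  f11: (p0, p13, p17) → 48.5664
  f12: (p2, p17, p16) → 48.2594
  f13: (p2, p13, p17) → 23.5924
  f14: (p2, p13, p4) → 16.4049
  f15: (p2, p8, p16) → 21.9405
  f16: (p2, p8, p4) → 30.3621
  f17: (p10, p3, p16) → 24.9597
  f18: (p10, p0, p16) → 43.8339
  f19: (p10, p0, p3) → 76.2514
  f20: (p1, p7, p15) → 59.4019
  f21: (p1, p0, p13) → 21.8107
  f22: (p1, p13, p7) → 39.8938
  f23: (p12, p3, p15) → 64.7463
  f24: (p12, p0, p3) → 17.5973
  f25: (p12, p1, p15) → 35.9111
  f26: (p12, p1, p0) → 12.4237
Σ area = 1023.396

Euler characteristic 15−39+26 = 2 ✓


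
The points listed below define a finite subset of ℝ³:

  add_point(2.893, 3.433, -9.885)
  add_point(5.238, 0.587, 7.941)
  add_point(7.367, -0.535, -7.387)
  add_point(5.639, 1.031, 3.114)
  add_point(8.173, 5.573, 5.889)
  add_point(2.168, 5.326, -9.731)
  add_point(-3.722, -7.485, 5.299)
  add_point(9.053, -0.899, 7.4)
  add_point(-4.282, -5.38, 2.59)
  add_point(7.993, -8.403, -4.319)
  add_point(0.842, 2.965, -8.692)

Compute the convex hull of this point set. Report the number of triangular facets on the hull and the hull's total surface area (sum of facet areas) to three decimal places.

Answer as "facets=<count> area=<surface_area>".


Points on the hull: [0, 1, 2, 4, 5, 6, 7, 8, 9, 10] (10 of 11).

Facet areas (half cross-product norm):
  f1: (p6, p9, p8) → 24.8890
  f2: (p6, p9, p7) → 91.4101
  f3: (p5, p4, p8) → 125.9523
  f4: (p2, p0, p9) → 17.8488
  f5: (p2, p9, p7) → 58.0172
  f6: (p2, p4, p7) → 48.1547
  f7: (p2, p5, p0) → 4.0632
  f8: (p2, p5, p4) → 59.8437
  f9: (p1, p4, p7) → 12.4372
  f10: (p1, p6, p7) → 23.2842
  f11: (p1, p4, p8) → 30.2250
  f12: (p1, p6, p8) → 21.3221
  f13: (p10, p5, p8) → 10.2067
  f14: (p10, p5, p0) → 2.4267
  f15: (p10, p9, p8) → 90.7646
  f16: (p10, p0, p9) → 16.9540
Σ area = 637.800

Euler characteristic 10−24+16 = 2 ✓

facets=16 area=637.800


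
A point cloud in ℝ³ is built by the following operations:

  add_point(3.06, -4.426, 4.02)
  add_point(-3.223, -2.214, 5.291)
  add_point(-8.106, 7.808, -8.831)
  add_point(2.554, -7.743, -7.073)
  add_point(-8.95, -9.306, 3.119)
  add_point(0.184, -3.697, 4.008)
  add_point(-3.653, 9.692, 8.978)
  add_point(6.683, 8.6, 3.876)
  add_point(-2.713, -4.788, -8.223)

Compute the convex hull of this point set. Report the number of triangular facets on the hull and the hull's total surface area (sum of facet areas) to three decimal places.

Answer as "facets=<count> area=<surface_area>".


facets=12 area=933.788

Points on the hull: [0, 1, 2, 3, 4, 6, 7, 8] (8 of 9).

Per-facet area ½‖(b−a)×(c−a)‖:
  f1: (p6, p2, p4) → 171.2809
  f2: (p6, p2, p7) → 104.2261
  f3: (p3, p2, p7) → 164.6426
  f4: (p1, p6, p4) → 37.2851
  f5: (p8, p2, p4) → 92.7987
  f6: (p8, p3, p4) → 42.0184
  f7: (p8, p3, p2) → 26.0329
  f8: (p0, p3, p7) → 75.2800
  f9: (p0, p6, p7) → 77.3540
  f10: (p0, p1, p6) → 38.7774
  f11: (p0, p3, p4) → 73.5533
  f12: (p0, p1, p4) → 30.5391
Σ area = 933.788

Euler: V−E+F = 8−18+12 = 2.


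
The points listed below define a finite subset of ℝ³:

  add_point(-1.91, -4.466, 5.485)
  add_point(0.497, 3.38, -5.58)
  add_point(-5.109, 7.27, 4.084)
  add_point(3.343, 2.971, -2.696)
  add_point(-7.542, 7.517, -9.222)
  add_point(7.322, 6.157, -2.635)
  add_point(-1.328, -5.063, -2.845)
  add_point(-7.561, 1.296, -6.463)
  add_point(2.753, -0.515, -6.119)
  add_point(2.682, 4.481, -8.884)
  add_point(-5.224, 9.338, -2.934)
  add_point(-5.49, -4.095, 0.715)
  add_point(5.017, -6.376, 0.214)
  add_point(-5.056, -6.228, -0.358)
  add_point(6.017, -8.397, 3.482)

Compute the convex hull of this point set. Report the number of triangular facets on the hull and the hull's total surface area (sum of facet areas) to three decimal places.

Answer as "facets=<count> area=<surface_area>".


facets=22 area=731.786

Points on the hull: [0, 2, 4, 5, 6, 7, 8, 9, 10, 11, 12, 13, 14] (13 of 15).

Area of each hull facet:
  f1: (p2, p14, p5) → 110.3698
  f2: (p2, p0, p14) → 43.6513
  f3: (p13, p0, p14) → 30.9844
  f4: (p12, p14, p5) → 20.2631
  f5: (p12, p9, p5) → 51.5146
  f6: (p10, p2, p5) → 47.0952
  f7: (p11, p2, p0) → 34.8130
  f8: (p11, p13, p0) → 7.1169
  f9: (p11, p2, p7) → 51.5291
  f10: (p11, p13, p7) → 10.9295
  f11: (p6, p13, p7) → 21.9883
  f12: (p6, p13, p14) → 23.4149
  f13: (p6, p12, p14) → 10.5891
  f14: (p4, p9, p5) → 36.1958
  f15: (p4, p10, p5) → 43.1568
  f16: (p4, p9, p7) → 34.9577
  f17: (p4, p2, p7) → 41.8849
  f18: (p4, p10, p2) → 15.2598
  f19: (p8, p12, p9) → 9.8826
  f20: (p8, p6, p12) → 24.3370
  f21: (p8, p9, p7) → 29.4308
  f22: (p8, p6, p7) → 32.4209
Σ area = 731.786

Euler characteristic 13−33+22 = 2 ✓


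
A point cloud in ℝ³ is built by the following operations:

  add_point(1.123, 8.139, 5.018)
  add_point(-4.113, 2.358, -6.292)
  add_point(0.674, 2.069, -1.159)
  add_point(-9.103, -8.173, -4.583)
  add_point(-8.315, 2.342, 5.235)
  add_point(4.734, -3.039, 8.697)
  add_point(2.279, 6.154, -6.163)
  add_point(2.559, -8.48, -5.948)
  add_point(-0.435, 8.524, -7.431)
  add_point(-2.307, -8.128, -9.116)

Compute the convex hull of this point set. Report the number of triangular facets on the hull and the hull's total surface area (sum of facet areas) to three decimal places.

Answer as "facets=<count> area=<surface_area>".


facets=14 area=809.344

Extreme-point indices: [0, 1, 3, 4, 5, 6, 7, 8, 9] — 9 of 10 on the boundary.

Per-facet area ½‖(b−a)×(c−a)‖:
  f1: (p7, p5, p3) → 92.6178
  f2: (p4, p5, p3) → 104.5141
  f3: (p9, p7, p3) → 21.8448
  f4: (p6, p7, p5) → 109.0404
  f5: (p6, p9, p8) → 27.8317
  f6: (p6, p9, p7) → 42.4235
  f7: (p1, p4, p3) → 69.3076
  f8: (p1, p4, p8) → 42.2254
  f9: (p1, p9, p3) → 43.2510
  f10: (p1, p9, p8) → 29.1616
  f11: (p0, p4, p5) → 66.3376
  f12: (p0, p4, p8) → 69.3555
  f13: (p0, p6, p5) → 69.8638
  f14: (p0, p6, p8) → 21.5689
Σ area = 809.344

Euler characteristic 9−21+14 = 2 ✓


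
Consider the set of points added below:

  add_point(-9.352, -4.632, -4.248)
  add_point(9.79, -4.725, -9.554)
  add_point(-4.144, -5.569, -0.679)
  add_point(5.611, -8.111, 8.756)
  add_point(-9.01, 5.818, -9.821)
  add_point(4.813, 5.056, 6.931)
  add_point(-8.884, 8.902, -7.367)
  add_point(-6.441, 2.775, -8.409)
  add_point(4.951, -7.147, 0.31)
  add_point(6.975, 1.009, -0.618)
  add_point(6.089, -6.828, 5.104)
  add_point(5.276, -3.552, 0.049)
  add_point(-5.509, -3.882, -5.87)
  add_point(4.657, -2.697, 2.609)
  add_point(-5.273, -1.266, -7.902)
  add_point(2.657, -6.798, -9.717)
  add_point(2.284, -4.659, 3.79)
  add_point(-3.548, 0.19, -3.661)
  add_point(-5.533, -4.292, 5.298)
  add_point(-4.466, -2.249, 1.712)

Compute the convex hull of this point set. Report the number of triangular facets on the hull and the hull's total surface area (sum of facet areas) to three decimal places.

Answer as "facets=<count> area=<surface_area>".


facets=14 area=1021.764

Hull vertices (9/20): indices [0, 1, 3, 4, 5, 6, 9, 15, 18].

Per-facet area ½‖(b−a)×(c−a)‖:
  f1: (p9, p6, p1) → 103.0564
  f2: (p4, p6, p0) → 21.4300
  f3: (p4, p6, p1) → 39.8604
  f4: (p18, p6, p0) → 70.5159
  f5: (p18, p3, p0) → 51.0765
  f6: (p15, p4, p0) → 78.9924
  f7: (p15, p4, p1) → 57.1021
  f8: (p15, p3, p0) → 121.4062
  f9: (p15, p3, p1) → 68.8457
  f10: (p5, p18, p6) → 126.0109
  f11: (p5, p18, p3) → 74.9025
  f12: (p5, p9, p6) → 83.3825
  f13: (p5, p3, p1) → 121.4587
  f14: (p5, p9, p1) → 3.7236
Σ area = 1021.764

Euler characteristic 9−21+14 = 2 ✓


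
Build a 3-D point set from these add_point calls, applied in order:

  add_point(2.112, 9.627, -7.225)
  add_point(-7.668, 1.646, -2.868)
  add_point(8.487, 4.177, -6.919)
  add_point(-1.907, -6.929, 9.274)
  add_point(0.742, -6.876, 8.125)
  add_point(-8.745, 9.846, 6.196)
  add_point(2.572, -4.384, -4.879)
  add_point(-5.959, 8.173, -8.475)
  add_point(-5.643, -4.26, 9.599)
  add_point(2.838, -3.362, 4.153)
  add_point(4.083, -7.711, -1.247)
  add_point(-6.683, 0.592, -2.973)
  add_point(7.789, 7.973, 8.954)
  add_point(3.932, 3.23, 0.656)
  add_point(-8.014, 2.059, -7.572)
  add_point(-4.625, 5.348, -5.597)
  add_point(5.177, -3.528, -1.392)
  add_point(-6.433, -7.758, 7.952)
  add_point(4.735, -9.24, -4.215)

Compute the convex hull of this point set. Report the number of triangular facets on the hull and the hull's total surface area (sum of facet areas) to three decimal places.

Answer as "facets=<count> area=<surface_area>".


11 of the 19 inputs are extreme points: [0, 2, 3, 4, 5, 7, 8, 12, 14, 17, 18].

Triangle areas on the boundary:
  f1: (p12, p18, p2) → 115.8832
  f2: (p14, p7, p5) → 48.7386
  f3: (p14, p18, p2) → 109.5275
  f4: (p14, p7, p2) → 49.0347
  f5: (p17, p14, p5) → 129.1147
  f6: (p17, p14, p18) → 131.2457
  f7: (p0, p7, p2) → 27.0145
  f8: (p0, p12, p2) → 67.7950
  f9: (p0, p7, p5) → 62.3218
  f10: (p0, p12, p5) → 126.8548
  f11: (p8, p12, p5) → 117.3176
  f12: (p8, p17, p5) → 20.7616
  f13: (p4, p12, p18) → 108.1418
  f14: (p3, p17, p18) → 36.0467
  f15: (p3, p4, p18) → 14.5165
  f16: (p3, p8, p17) → 8.3972
  f17: (p3, p8, p12) → 40.8873
  f18: (p3, p4, p12) → 21.8892
Σ area = 1235.488

Euler characteristic 11−27+18 = 2 ✓

facets=18 area=1235.488
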